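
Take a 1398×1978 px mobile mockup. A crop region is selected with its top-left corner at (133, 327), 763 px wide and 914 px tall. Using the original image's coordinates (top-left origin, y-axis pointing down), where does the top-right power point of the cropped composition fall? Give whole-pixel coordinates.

One third of the crop width 763 is 254.33 px.
One third of the crop height 914 is 304.67 px.
The top-right point is two-thirds across and one-third down within the crop:
x = 133 + 2 × 254.33 ≈ 642; y = 327 + 1 × 304.67 ≈ 632.

(642, 632)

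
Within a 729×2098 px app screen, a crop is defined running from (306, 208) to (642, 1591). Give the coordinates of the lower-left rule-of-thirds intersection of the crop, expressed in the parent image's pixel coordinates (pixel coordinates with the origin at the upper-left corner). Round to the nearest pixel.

x = 418 px, y = 1130 px

Crop width = 642 − 306 = 336 px; one third is 112.00 px.
Crop height = 1591 − 208 = 1383 px; one third is 461.00 px.
The lower-left point is one-third across and two-thirds down within the crop:
x = 306 + 1 × 112.00 ≈ 418; y = 208 + 2 × 461.00 ≈ 1130.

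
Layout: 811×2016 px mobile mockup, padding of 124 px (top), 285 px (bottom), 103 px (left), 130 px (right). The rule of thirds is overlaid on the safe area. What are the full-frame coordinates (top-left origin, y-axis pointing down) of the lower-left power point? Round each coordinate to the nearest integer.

Content width = 811 − 103 − 130 = 578 px; content height = 2016 − 124 − 285 = 1607 px.
Lower-left is one-third across and two-thirds down within the safe area.
x = 103 + 1 × 578/3 = 103 + 192.67 ≈ 296
y = 124 + 2 × 1607/3 = 124 + 1071.33 ≈ 1195

(296, 1195)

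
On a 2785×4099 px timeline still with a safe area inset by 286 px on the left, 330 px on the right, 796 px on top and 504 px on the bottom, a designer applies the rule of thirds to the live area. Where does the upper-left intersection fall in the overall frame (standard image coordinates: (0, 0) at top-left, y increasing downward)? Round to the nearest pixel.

Content width = 2785 − 286 − 330 = 2169 px; content height = 4099 − 796 − 504 = 2799 px.
Upper-left is one-third across and one-third down within the live area.
x = 286 + 1 × 2169/3 = 286 + 723.00 ≈ 1009
y = 796 + 1 × 2799/3 = 796 + 933.00 ≈ 1729

(1009, 1729)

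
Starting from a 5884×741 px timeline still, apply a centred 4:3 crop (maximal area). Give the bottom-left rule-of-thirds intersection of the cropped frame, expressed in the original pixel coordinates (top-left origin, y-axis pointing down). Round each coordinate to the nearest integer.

5884/741 > 4/3, so the 4:3 crop keeps the full height 741 and trims width to 741 × 4/3 = 988.00 px.
Left offset = (5884 − 988.00)/2 = 2448.00 px; top offset = 0.
Bottom-left is one-third across and two-thirds down within the crop:
x = 2448.00 + 1 × 988.00/3 ≈ 2777; y = 0.00 + 2 × 741.00/3 ≈ 494.

x = 2777 px, y = 494 px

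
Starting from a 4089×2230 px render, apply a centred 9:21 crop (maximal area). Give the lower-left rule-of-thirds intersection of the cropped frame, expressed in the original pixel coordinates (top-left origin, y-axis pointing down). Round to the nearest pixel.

4089/2230 > 9/21, so the 9:21 crop keeps the full height 2230 and trims width to 2230 × 9/21 = 955.71 px.
Left offset = (4089 − 955.71)/2 = 1566.64 px; top offset = 0.
Lower-left is one-third across and two-thirds down within the crop:
x = 1566.64 + 1 × 955.71/3 ≈ 1885; y = 0.00 + 2 × 2230.00/3 ≈ 1487.

x = 1885 px, y = 1487 px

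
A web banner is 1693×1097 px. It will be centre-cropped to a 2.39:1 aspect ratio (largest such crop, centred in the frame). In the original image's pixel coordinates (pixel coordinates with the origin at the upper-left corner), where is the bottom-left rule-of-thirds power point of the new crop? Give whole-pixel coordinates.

x = 564 px, y = 667 px

1693/1097 < 2.39/1, so the 2.39:1 crop keeps the full width 1693 and trims height to 1693 × 1/2.39 = 708.37 px.
Top offset = (1097 − 708.37)/2 = 194.32 px; left offset = 0.
Bottom-left is one-third across and two-thirds down within the crop:
x = 0.00 + 1 × 1693.00/3 ≈ 564; y = 194.32 + 2 × 708.37/3 ≈ 667.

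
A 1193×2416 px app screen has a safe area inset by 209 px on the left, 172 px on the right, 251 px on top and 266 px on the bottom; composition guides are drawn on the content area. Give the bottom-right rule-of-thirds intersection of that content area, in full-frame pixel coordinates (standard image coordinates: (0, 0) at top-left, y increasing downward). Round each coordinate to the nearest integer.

x = 750 px, y = 1517 px

Content width = 1193 − 209 − 172 = 812 px; content height = 2416 − 251 − 266 = 1899 px.
Bottom-right is two-thirds across and two-thirds down within the content area.
x = 209 + 2 × 812/3 = 209 + 541.33 ≈ 750
y = 251 + 2 × 1899/3 = 251 + 1266.00 ≈ 1517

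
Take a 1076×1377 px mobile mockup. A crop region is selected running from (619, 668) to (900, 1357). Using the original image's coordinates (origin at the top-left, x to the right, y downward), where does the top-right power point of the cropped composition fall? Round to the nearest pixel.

Crop width = 900 − 619 = 281 px; one third is 93.67 px.
Crop height = 1357 − 668 = 689 px; one third is 229.67 px.
The top-right point is two-thirds across and one-third down within the crop:
x = 619 + 2 × 93.67 ≈ 806; y = 668 + 1 × 229.67 ≈ 898.

x = 806 px, y = 898 px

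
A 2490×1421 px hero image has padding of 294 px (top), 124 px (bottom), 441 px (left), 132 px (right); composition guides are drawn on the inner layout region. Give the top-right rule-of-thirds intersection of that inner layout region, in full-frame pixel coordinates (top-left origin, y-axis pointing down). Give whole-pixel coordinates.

(1719, 628)

Content width = 2490 − 441 − 132 = 1917 px; content height = 1421 − 294 − 124 = 1003 px.
Top-right is two-thirds across and one-third down within the inner layout region.
x = 441 + 2 × 1917/3 = 441 + 1278.00 ≈ 1719
y = 294 + 1 × 1003/3 = 294 + 334.33 ≈ 628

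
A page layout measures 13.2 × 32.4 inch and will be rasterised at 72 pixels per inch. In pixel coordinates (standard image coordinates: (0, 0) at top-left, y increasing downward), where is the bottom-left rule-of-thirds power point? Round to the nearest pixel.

(317, 1555)

In pixels the canvas is 13.2 × 72 = 950.4 wide and 32.4 × 72 = 2332.8 tall.
The bottom-left point is one-third across and two-thirds down:
x = 1 × 950.4/3 ≈ 317; y = 2 × 2332.8/3 ≈ 1555.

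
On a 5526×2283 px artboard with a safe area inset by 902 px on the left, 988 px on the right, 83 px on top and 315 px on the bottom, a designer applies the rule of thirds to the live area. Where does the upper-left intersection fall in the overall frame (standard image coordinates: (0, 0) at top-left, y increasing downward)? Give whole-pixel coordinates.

x = 2114 px, y = 711 px

Content width = 5526 − 902 − 988 = 3636 px; content height = 2283 − 83 − 315 = 1885 px.
Upper-left is one-third across and one-third down within the live area.
x = 902 + 1 × 3636/3 = 902 + 1212.00 ≈ 2114
y = 83 + 1 × 1885/3 = 83 + 628.33 ≈ 711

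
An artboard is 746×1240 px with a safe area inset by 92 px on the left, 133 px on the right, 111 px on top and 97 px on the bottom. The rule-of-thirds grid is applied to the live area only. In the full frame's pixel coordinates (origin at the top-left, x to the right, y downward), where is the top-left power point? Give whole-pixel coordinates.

Content width = 746 − 92 − 133 = 521 px; content height = 1240 − 111 − 97 = 1032 px.
Top-left is one-third across and one-third down within the live area.
x = 92 + 1 × 521/3 = 92 + 173.67 ≈ 266
y = 111 + 1 × 1032/3 = 111 + 344.00 ≈ 455

(266, 455)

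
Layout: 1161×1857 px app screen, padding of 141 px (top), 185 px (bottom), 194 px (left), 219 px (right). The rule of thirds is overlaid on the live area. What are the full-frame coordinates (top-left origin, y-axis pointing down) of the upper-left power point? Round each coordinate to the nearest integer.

Content width = 1161 − 194 − 219 = 748 px; content height = 1857 − 141 − 185 = 1531 px.
Upper-left is one-third across and one-third down within the live area.
x = 194 + 1 × 748/3 = 194 + 249.33 ≈ 443
y = 141 + 1 × 1531/3 = 141 + 510.33 ≈ 651

(443, 651)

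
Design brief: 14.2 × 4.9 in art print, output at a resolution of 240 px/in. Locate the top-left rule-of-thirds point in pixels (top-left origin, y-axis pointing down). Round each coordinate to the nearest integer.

In pixels the canvas is 14.2 × 240 = 3408 wide and 4.9 × 240 = 1176 tall.
The top-left point is one-third across and one-third down:
x = 1 × 3408/3 ≈ 1136; y = 1 × 1176/3 ≈ 392.

x = 1136 px, y = 392 px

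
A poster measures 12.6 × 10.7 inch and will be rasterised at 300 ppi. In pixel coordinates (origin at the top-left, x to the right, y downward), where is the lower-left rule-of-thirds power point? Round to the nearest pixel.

In pixels the canvas is 12.6 × 300 = 3780 wide and 10.7 × 300 = 3210 tall.
The lower-left point is one-third across and two-thirds down:
x = 1 × 3780/3 ≈ 1260; y = 2 × 3210/3 ≈ 2140.

(1260, 2140)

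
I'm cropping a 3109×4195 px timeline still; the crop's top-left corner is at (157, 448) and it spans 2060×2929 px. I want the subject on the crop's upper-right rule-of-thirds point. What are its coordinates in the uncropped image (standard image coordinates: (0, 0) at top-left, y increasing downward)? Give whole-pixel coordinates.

One third of the crop width 2060 is 686.67 px.
One third of the crop height 2929 is 976.33 px.
The upper-right point is two-thirds across and one-third down within the crop:
x = 157 + 2 × 686.67 ≈ 1530; y = 448 + 1 × 976.33 ≈ 1424.

(1530, 1424)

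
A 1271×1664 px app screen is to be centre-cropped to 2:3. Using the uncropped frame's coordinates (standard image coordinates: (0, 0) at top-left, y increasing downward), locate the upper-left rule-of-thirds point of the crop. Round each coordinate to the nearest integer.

1271/1664 > 2/3, so the 2:3 crop keeps the full height 1664 and trims width to 1664 × 2/3 = 1109.33 px.
Left offset = (1271 − 1109.33)/2 = 80.83 px; top offset = 0.
Upper-left is one-third across and one-third down within the crop:
x = 80.83 + 1 × 1109.33/3 ≈ 451; y = 0.00 + 1 × 1664.00/3 ≈ 555.

(451, 555)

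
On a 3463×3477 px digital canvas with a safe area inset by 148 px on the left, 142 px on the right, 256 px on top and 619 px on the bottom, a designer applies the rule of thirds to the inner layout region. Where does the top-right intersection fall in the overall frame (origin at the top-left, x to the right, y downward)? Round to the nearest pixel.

Content width = 3463 − 148 − 142 = 3173 px; content height = 3477 − 256 − 619 = 2602 px.
Top-right is two-thirds across and one-third down within the inner layout region.
x = 148 + 2 × 3173/3 = 148 + 2115.33 ≈ 2263
y = 256 + 1 × 2602/3 = 256 + 867.33 ≈ 1123

(2263, 1123)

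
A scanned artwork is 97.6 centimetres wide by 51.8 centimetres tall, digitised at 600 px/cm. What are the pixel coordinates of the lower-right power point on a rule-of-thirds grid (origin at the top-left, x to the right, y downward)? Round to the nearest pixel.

(39040, 20720)

In pixels the canvas is 97.6 × 600 = 58560 wide and 51.8 × 600 = 31080 tall.
The lower-right point is two-thirds across and two-thirds down:
x = 2 × 58560/3 ≈ 39040; y = 2 × 31080/3 ≈ 20720.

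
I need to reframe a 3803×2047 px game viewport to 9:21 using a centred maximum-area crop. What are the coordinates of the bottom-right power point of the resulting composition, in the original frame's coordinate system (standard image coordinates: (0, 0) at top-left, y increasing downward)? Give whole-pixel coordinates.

3803/2047 > 9/21, so the 9:21 crop keeps the full height 2047 and trims width to 2047 × 9/21 = 877.29 px.
Left offset = (3803 − 877.29)/2 = 1462.86 px; top offset = 0.
Bottom-right is two-thirds across and two-thirds down within the crop:
x = 1462.86 + 2 × 877.29/3 ≈ 2048; y = 0.00 + 2 × 2047.00/3 ≈ 1365.

(2048, 1365)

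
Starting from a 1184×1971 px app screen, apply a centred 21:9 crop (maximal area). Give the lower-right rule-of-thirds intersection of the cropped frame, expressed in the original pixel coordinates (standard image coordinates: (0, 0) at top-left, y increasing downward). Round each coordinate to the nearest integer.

1184/1971 < 21/9, so the 21:9 crop keeps the full width 1184 and trims height to 1184 × 9/21 = 507.43 px.
Top offset = (1971 − 507.43)/2 = 731.79 px; left offset = 0.
Lower-right is two-thirds across and two-thirds down within the crop:
x = 0.00 + 2 × 1184.00/3 ≈ 789; y = 731.79 + 2 × 507.43/3 ≈ 1070.

x = 789 px, y = 1070 px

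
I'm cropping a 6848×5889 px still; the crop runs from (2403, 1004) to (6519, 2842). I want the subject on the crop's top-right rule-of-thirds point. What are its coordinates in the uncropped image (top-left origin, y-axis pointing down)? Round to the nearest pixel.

(5147, 1617)

Crop width = 6519 − 2403 = 4116 px; one third is 1372.00 px.
Crop height = 2842 − 1004 = 1838 px; one third is 612.67 px.
The top-right point is two-thirds across and one-third down within the crop:
x = 2403 + 2 × 1372.00 ≈ 5147; y = 1004 + 1 × 612.67 ≈ 1617.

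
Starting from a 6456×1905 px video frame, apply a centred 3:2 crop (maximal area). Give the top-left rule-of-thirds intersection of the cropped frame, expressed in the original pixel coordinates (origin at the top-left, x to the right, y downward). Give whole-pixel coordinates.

6456/1905 > 3/2, so the 3:2 crop keeps the full height 1905 and trims width to 1905 × 3/2 = 2857.50 px.
Left offset = (6456 − 2857.50)/2 = 1799.25 px; top offset = 0.
Top-left is one-third across and one-third down within the crop:
x = 1799.25 + 1 × 2857.50/3 ≈ 2752; y = 0.00 + 1 × 1905.00/3 ≈ 635.

(2752, 635)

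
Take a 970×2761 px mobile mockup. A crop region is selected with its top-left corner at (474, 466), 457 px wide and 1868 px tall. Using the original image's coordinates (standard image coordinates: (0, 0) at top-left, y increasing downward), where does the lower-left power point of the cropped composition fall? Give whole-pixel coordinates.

x = 626 px, y = 1711 px

One third of the crop width 457 is 152.33 px.
One third of the crop height 1868 is 622.67 px.
The lower-left point is one-third across and two-thirds down within the crop:
x = 474 + 1 × 152.33 ≈ 626; y = 466 + 2 × 622.67 ≈ 1711.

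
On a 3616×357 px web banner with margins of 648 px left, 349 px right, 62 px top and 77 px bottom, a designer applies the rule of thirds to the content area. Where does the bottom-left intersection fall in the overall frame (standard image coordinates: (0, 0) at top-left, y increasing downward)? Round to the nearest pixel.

Content width = 3616 − 648 − 349 = 2619 px; content height = 357 − 62 − 77 = 218 px.
Bottom-left is one-third across and two-thirds down within the content area.
x = 648 + 1 × 2619/3 = 648 + 873.00 ≈ 1521
y = 62 + 2 × 218/3 = 62 + 145.33 ≈ 207

x = 1521 px, y = 207 px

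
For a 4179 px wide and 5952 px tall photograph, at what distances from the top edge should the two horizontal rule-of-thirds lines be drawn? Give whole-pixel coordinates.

5952 / 3 = 1984, so the horizontal lines sit at one and two thirds of 5952.

y = 1984 px and y = 3968 px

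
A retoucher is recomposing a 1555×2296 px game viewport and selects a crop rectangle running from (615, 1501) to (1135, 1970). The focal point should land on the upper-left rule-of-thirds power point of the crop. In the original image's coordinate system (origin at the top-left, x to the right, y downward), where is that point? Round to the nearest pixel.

(788, 1657)

Crop width = 1135 − 615 = 520 px; one third is 173.33 px.
Crop height = 1970 − 1501 = 469 px; one third is 156.33 px.
The upper-left point is one-third across and one-third down within the crop:
x = 615 + 1 × 173.33 ≈ 788; y = 1501 + 1 × 156.33 ≈ 1657.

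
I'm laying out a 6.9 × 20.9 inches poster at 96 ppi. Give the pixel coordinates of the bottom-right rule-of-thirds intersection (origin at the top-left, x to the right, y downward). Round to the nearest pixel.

In pixels the canvas is 6.9 × 96 = 662.4 wide and 20.9 × 96 = 2006.4 tall.
The bottom-right point is two-thirds across and two-thirds down:
x = 2 × 662.4/3 ≈ 442; y = 2 × 2006.4/3 ≈ 1338.

x = 442 px, y = 1338 px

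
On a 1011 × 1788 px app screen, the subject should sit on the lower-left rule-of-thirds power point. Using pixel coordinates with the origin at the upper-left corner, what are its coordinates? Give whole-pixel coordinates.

The lower-left point sits one-third of the way across and two-thirds of the way down.
x = 1 × 1011/3 ≈ 337; y = 2 × 1788/3 ≈ 1192.

x = 337 px, y = 1192 px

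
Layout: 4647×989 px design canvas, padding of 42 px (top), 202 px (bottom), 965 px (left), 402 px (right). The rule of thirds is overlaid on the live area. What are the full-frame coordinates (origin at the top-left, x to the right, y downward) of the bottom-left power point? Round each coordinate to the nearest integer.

x = 2058 px, y = 539 px

Content width = 4647 − 965 − 402 = 3280 px; content height = 989 − 42 − 202 = 745 px.
Bottom-left is one-third across and two-thirds down within the live area.
x = 965 + 1 × 3280/3 = 965 + 1093.33 ≈ 2058
y = 42 + 2 × 745/3 = 42 + 496.67 ≈ 539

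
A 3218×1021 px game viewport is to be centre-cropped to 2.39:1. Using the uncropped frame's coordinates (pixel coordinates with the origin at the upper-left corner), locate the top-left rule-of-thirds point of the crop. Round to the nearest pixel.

3218/1021 > 2.39/1, so the 2.39:1 crop keeps the full height 1021 and trims width to 1021 × 2.39/1 = 2440.19 px.
Left offset = (3218 − 2440.19)/2 = 388.90 px; top offset = 0.
Top-left is one-third across and one-third down within the crop:
x = 388.90 + 1 × 2440.19/3 ≈ 1202; y = 0.00 + 1 × 1021.00/3 ≈ 340.

x = 1202 px, y = 340 px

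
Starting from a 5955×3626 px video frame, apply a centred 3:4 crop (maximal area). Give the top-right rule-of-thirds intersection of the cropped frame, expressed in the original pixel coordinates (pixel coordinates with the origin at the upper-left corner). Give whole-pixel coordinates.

x = 3431 px, y = 1209 px

5955/3626 > 3/4, so the 3:4 crop keeps the full height 3626 and trims width to 3626 × 3/4 = 2719.50 px.
Left offset = (5955 − 2719.50)/2 = 1617.75 px; top offset = 0.
Top-right is two-thirds across and one-third down within the crop:
x = 1617.75 + 2 × 2719.50/3 ≈ 3431; y = 0.00 + 1 × 3626.00/3 ≈ 1209.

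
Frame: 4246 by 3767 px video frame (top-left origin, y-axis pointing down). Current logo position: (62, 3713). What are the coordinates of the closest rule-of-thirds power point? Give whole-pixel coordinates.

x = 1415 px, y = 2511 px

Third lines: x ∈ {1415, 2831}, y ∈ {1256, 2511}.
62 is closer to x = 1415; 3713 is closer to y = 2511.
So the nearest intersection is the lower-left power point.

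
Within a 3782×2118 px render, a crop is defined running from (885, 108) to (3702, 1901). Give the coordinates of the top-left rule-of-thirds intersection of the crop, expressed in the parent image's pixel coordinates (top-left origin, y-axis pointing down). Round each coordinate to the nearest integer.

(1824, 706)

Crop width = 3702 − 885 = 2817 px; one third is 939.00 px.
Crop height = 1901 − 108 = 1793 px; one third is 597.67 px.
The top-left point is one-third across and one-third down within the crop:
x = 885 + 1 × 939.00 ≈ 1824; y = 108 + 1 × 597.67 ≈ 706.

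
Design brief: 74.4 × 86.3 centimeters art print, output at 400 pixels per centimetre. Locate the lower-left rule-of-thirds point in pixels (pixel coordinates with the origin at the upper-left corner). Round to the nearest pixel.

In pixels the canvas is 74.4 × 400 = 29760 wide and 86.3 × 400 = 34520 tall.
The lower-left point is one-third across and two-thirds down:
x = 1 × 29760/3 ≈ 9920; y = 2 × 34520/3 ≈ 23013.

x = 9920 px, y = 23013 px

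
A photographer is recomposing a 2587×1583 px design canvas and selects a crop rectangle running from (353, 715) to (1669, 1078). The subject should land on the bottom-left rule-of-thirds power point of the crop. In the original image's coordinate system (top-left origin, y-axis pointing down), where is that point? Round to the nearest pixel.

Crop width = 1669 − 353 = 1316 px; one third is 438.67 px.
Crop height = 1078 − 715 = 363 px; one third is 121.00 px.
The bottom-left point is one-third across and two-thirds down within the crop:
x = 353 + 1 × 438.67 ≈ 792; y = 715 + 2 × 121.00 ≈ 957.

(792, 957)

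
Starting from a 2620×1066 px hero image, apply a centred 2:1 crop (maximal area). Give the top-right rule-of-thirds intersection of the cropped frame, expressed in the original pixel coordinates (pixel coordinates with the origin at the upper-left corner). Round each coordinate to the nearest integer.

x = 1665 px, y = 355 px

2620/1066 > 2/1, so the 2:1 crop keeps the full height 1066 and trims width to 1066 × 2/1 = 2132.00 px.
Left offset = (2620 − 2132.00)/2 = 244.00 px; top offset = 0.
Top-right is two-thirds across and one-third down within the crop:
x = 244.00 + 2 × 2132.00/3 ≈ 1665; y = 0.00 + 1 × 1066.00/3 ≈ 355.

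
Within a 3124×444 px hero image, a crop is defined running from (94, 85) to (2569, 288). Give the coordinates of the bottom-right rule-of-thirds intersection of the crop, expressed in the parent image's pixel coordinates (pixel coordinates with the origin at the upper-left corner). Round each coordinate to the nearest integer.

Crop width = 2569 − 94 = 2475 px; one third is 825.00 px.
Crop height = 288 − 85 = 203 px; one third is 67.67 px.
The bottom-right point is two-thirds across and two-thirds down within the crop:
x = 94 + 2 × 825.00 ≈ 1744; y = 85 + 2 × 67.67 ≈ 220.

x = 1744 px, y = 220 px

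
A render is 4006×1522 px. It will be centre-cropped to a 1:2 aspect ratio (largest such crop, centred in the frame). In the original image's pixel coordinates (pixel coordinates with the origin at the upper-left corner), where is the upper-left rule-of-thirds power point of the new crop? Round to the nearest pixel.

4006/1522 > 1/2, so the 1:2 crop keeps the full height 1522 and trims width to 1522 × 1/2 = 761.00 px.
Left offset = (4006 − 761.00)/2 = 1622.50 px; top offset = 0.
Upper-left is one-third across and one-third down within the crop:
x = 1622.50 + 1 × 761.00/3 ≈ 1876; y = 0.00 + 1 × 1522.00/3 ≈ 507.

x = 1876 px, y = 507 px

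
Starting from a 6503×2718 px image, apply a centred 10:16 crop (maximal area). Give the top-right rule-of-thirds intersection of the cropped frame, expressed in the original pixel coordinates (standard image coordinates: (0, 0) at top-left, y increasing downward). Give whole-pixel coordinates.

x = 3535 px, y = 906 px

6503/2718 > 10/16, so the 10:16 crop keeps the full height 2718 and trims width to 2718 × 10/16 = 1698.75 px.
Left offset = (6503 − 1698.75)/2 = 2402.12 px; top offset = 0.
Top-right is two-thirds across and one-third down within the crop:
x = 2402.12 + 2 × 1698.75/3 ≈ 3535; y = 0.00 + 1 × 2718.00/3 ≈ 906.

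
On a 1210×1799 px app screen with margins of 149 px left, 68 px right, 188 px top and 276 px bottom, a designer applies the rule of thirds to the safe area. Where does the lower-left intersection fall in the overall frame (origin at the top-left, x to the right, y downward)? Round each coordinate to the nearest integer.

x = 480 px, y = 1078 px

Content width = 1210 − 149 − 68 = 993 px; content height = 1799 − 188 − 276 = 1335 px.
Lower-left is one-third across and two-thirds down within the safe area.
x = 149 + 1 × 993/3 = 149 + 331.00 ≈ 480
y = 188 + 2 × 1335/3 = 188 + 890.00 ≈ 1078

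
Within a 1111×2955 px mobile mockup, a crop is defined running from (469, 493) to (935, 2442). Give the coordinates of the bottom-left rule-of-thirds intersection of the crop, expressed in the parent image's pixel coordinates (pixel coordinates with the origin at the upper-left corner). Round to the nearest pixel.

(624, 1792)

Crop width = 935 − 469 = 466 px; one third is 155.33 px.
Crop height = 2442 − 493 = 1949 px; one third is 649.67 px.
The bottom-left point is one-third across and two-thirds down within the crop:
x = 469 + 1 × 155.33 ≈ 624; y = 493 + 2 × 649.67 ≈ 1792.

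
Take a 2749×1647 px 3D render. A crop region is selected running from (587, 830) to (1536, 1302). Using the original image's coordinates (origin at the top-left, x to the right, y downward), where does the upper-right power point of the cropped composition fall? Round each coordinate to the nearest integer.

(1220, 987)

Crop width = 1536 − 587 = 949 px; one third is 316.33 px.
Crop height = 1302 − 830 = 472 px; one third is 157.33 px.
The upper-right point is two-thirds across and one-third down within the crop:
x = 587 + 2 × 316.33 ≈ 1220; y = 830 + 1 × 157.33 ≈ 987.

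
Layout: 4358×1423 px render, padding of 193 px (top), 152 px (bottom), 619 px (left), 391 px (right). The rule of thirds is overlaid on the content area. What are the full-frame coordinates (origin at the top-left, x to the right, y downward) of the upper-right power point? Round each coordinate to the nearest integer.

x = 2851 px, y = 552 px

Content width = 4358 − 619 − 391 = 3348 px; content height = 1423 − 193 − 152 = 1078 px.
Upper-right is two-thirds across and one-third down within the content area.
x = 619 + 2 × 3348/3 = 619 + 2232.00 ≈ 2851
y = 193 + 1 × 1078/3 = 193 + 359.33 ≈ 552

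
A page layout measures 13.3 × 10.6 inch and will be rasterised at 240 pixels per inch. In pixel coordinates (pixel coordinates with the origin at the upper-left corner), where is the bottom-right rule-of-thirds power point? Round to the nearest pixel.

(2128, 1696)

In pixels the canvas is 13.3 × 240 = 3192 wide and 10.6 × 240 = 2544 tall.
The bottom-right point is two-thirds across and two-thirds down:
x = 2 × 3192/3 ≈ 2128; y = 2 × 2544/3 ≈ 1696.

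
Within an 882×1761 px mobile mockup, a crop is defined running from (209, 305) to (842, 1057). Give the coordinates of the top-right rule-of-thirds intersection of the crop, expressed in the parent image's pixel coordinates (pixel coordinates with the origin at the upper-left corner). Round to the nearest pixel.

(631, 556)

Crop width = 842 − 209 = 633 px; one third is 211.00 px.
Crop height = 1057 − 305 = 752 px; one third is 250.67 px.
The top-right point is two-thirds across and one-third down within the crop:
x = 209 + 2 × 211.00 ≈ 631; y = 305 + 1 × 250.67 ≈ 556.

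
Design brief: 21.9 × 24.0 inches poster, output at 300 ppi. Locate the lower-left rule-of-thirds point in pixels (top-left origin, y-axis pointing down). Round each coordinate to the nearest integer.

x = 2190 px, y = 4800 px

In pixels the canvas is 21.9 × 300 = 6570 wide and 24.0 × 300 = 7200 tall.
The lower-left point is one-third across and two-thirds down:
x = 1 × 6570/3 ≈ 2190; y = 2 × 7200/3 ≈ 4800.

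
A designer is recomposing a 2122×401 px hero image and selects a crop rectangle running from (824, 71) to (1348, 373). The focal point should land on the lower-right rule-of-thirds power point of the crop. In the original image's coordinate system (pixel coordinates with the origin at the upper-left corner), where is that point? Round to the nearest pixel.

(1173, 272)

Crop width = 1348 − 824 = 524 px; one third is 174.67 px.
Crop height = 373 − 71 = 302 px; one third is 100.67 px.
The lower-right point is two-thirds across and two-thirds down within the crop:
x = 824 + 2 × 174.67 ≈ 1173; y = 71 + 2 × 100.67 ≈ 272.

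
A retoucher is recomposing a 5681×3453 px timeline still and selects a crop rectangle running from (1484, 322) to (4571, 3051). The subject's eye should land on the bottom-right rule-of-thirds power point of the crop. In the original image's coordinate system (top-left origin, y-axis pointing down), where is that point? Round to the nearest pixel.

Crop width = 4571 − 1484 = 3087 px; one third is 1029.00 px.
Crop height = 3051 − 322 = 2729 px; one third is 909.67 px.
The bottom-right point is two-thirds across and two-thirds down within the crop:
x = 1484 + 2 × 1029.00 ≈ 3542; y = 322 + 2 × 909.67 ≈ 2141.

(3542, 2141)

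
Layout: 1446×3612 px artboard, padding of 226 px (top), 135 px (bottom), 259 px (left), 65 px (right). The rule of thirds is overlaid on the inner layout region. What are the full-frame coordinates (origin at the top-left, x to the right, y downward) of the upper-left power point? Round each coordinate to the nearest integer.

Content width = 1446 − 259 − 65 = 1122 px; content height = 3612 − 226 − 135 = 3251 px.
Upper-left is one-third across and one-third down within the inner layout region.
x = 259 + 1 × 1122/3 = 259 + 374.00 ≈ 633
y = 226 + 1 × 3251/3 = 226 + 1083.67 ≈ 1310

x = 633 px, y = 1310 px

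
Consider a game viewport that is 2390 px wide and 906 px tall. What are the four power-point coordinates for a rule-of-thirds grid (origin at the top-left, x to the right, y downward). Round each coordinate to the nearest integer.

One third of 2390 is 796.67; one third of 906 is 302.
Vertical third lines at x = 797 and x = 1593; horizontal third lines at y = 302 and y = 604.

(797, 302), (1593, 302), (797, 604), (1593, 604)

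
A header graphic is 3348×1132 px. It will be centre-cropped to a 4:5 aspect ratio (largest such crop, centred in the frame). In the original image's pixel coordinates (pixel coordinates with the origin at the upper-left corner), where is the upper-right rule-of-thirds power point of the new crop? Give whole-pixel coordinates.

3348/1132 > 4/5, so the 4:5 crop keeps the full height 1132 and trims width to 1132 × 4/5 = 905.60 px.
Left offset = (3348 − 905.60)/2 = 1221.20 px; top offset = 0.
Upper-right is two-thirds across and one-third down within the crop:
x = 1221.20 + 2 × 905.60/3 ≈ 1825; y = 0.00 + 1 × 1132.00/3 ≈ 377.

x = 1825 px, y = 377 px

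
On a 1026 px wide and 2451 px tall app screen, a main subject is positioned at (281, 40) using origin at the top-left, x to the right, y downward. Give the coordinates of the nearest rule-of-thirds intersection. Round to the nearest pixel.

x = 342 px, y = 817 px

Third lines: x ∈ {342, 684}, y ∈ {817, 1634}.
281 is closer to x = 342; 40 is closer to y = 817.
So the nearest intersection is the upper-left power point.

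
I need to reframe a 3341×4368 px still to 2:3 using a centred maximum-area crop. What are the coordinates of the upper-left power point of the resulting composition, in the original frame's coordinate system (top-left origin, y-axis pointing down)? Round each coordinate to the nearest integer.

3341/4368 > 2/3, so the 2:3 crop keeps the full height 4368 and trims width to 4368 × 2/3 = 2912.00 px.
Left offset = (3341 − 2912.00)/2 = 214.50 px; top offset = 0.
Upper-left is one-third across and one-third down within the crop:
x = 214.50 + 1 × 2912.00/3 ≈ 1185; y = 0.00 + 1 × 4368.00/3 ≈ 1456.

(1185, 1456)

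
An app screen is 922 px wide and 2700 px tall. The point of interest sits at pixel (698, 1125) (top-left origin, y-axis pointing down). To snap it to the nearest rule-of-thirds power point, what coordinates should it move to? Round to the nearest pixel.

Third lines: x ∈ {307, 615}, y ∈ {900, 1800}.
698 is closer to x = 615; 1125 is closer to y = 900.
So the nearest intersection is the upper-right power point.

x = 615 px, y = 900 px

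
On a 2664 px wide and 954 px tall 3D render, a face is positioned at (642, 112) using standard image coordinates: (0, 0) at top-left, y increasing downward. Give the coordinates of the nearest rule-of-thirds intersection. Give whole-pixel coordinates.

(888, 318)

Third lines: x ∈ {888, 1776}, y ∈ {318, 636}.
642 is closer to x = 888; 112 is closer to y = 318.
So the nearest intersection is the upper-left power point.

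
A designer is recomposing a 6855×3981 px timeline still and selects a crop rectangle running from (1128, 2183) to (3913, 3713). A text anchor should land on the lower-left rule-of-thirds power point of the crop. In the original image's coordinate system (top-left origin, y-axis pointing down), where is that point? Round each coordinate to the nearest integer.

x = 2056 px, y = 3203 px

Crop width = 3913 − 1128 = 2785 px; one third is 928.33 px.
Crop height = 3713 − 2183 = 1530 px; one third is 510.00 px.
The lower-left point is one-third across and two-thirds down within the crop:
x = 1128 + 1 × 928.33 ≈ 2056; y = 2183 + 2 × 510.00 ≈ 3203.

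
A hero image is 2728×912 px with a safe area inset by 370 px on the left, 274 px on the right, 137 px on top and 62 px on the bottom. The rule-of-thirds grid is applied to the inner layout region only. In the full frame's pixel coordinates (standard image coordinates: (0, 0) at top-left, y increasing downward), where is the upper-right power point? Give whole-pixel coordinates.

x = 1759 px, y = 375 px

Content width = 2728 − 370 − 274 = 2084 px; content height = 912 − 137 − 62 = 713 px.
Upper-right is two-thirds across and one-third down within the inner layout region.
x = 370 + 2 × 2084/3 = 370 + 1389.33 ≈ 1759
y = 137 + 1 × 713/3 = 137 + 237.67 ≈ 375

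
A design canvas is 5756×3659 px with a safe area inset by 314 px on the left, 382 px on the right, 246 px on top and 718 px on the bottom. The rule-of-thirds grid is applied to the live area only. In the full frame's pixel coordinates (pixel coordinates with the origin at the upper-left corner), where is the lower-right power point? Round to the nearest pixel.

Content width = 5756 − 314 − 382 = 5060 px; content height = 3659 − 246 − 718 = 2695 px.
Lower-right is two-thirds across and two-thirds down within the live area.
x = 314 + 2 × 5060/3 = 314 + 3373.33 ≈ 3687
y = 246 + 2 × 2695/3 = 246 + 1796.67 ≈ 2043

x = 3687 px, y = 2043 px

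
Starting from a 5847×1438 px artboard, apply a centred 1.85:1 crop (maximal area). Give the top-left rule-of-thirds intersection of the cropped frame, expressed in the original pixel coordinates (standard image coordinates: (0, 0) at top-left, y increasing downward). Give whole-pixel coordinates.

x = 2480 px, y = 479 px

5847/1438 > 1.85/1, so the 1.85:1 crop keeps the full height 1438 and trims width to 1438 × 1.85/1 = 2660.30 px.
Left offset = (5847 − 2660.30)/2 = 1593.35 px; top offset = 0.
Top-left is one-third across and one-third down within the crop:
x = 1593.35 + 1 × 2660.30/3 ≈ 2480; y = 0.00 + 1 × 1438.00/3 ≈ 479.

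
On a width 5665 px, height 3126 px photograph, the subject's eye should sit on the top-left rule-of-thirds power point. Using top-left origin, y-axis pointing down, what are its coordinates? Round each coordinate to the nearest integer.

The top-left point sits one-third of the way across and one-third of the way down.
x = 1 × 5665/3 ≈ 1888; y = 1 × 3126/3 ≈ 1042.

x = 1888 px, y = 1042 px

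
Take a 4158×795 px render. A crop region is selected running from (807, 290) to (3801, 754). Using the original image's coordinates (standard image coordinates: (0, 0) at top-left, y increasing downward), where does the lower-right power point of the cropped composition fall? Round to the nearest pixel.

x = 2803 px, y = 599 px

Crop width = 3801 − 807 = 2994 px; one third is 998.00 px.
Crop height = 754 − 290 = 464 px; one third is 154.67 px.
The lower-right point is two-thirds across and two-thirds down within the crop:
x = 807 + 2 × 998.00 ≈ 2803; y = 290 + 2 × 154.67 ≈ 599.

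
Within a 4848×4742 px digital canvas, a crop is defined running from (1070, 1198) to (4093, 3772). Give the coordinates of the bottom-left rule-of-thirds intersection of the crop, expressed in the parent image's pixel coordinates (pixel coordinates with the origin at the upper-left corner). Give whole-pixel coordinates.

Crop width = 4093 − 1070 = 3023 px; one third is 1007.67 px.
Crop height = 3772 − 1198 = 2574 px; one third is 858.00 px.
The bottom-left point is one-third across and two-thirds down within the crop:
x = 1070 + 1 × 1007.67 ≈ 2078; y = 1198 + 2 × 858.00 ≈ 2914.

(2078, 2914)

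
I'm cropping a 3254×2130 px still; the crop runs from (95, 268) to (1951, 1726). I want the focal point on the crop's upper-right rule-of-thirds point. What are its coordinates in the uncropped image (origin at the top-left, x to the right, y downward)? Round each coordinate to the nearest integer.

Crop width = 1951 − 95 = 1856 px; one third is 618.67 px.
Crop height = 1726 − 268 = 1458 px; one third is 486.00 px.
The upper-right point is two-thirds across and one-third down within the crop:
x = 95 + 2 × 618.67 ≈ 1332; y = 268 + 1 × 486.00 ≈ 754.

x = 1332 px, y = 754 px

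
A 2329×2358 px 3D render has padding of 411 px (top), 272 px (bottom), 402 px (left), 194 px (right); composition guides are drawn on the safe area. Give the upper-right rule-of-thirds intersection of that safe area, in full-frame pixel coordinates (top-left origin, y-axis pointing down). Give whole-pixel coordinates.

x = 1557 px, y = 969 px

Content width = 2329 − 402 − 194 = 1733 px; content height = 2358 − 411 − 272 = 1675 px.
Upper-right is two-thirds across and one-third down within the safe area.
x = 402 + 2 × 1733/3 = 402 + 1155.33 ≈ 1557
y = 411 + 1 × 1675/3 = 411 + 558.33 ≈ 969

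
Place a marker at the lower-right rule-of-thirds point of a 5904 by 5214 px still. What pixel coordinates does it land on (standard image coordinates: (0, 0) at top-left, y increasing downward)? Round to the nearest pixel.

The lower-right point sits two-thirds of the way across and two-thirds of the way down.
x = 2 × 5904/3 ≈ 3936; y = 2 × 5214/3 ≈ 3476.

(3936, 3476)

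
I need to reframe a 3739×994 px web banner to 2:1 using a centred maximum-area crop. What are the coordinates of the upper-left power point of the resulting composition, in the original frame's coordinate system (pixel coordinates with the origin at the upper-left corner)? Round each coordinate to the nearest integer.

x = 1538 px, y = 331 px

3739/994 > 2/1, so the 2:1 crop keeps the full height 994 and trims width to 994 × 2/1 = 1988.00 px.
Left offset = (3739 − 1988.00)/2 = 875.50 px; top offset = 0.
Upper-left is one-third across and one-third down within the crop:
x = 875.50 + 1 × 1988.00/3 ≈ 1538; y = 0.00 + 1 × 994.00/3 ≈ 331.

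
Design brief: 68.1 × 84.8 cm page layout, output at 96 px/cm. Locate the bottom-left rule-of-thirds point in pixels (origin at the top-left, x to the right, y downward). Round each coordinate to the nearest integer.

In pixels the canvas is 68.1 × 96 = 6537.6 wide and 84.8 × 96 = 8140.8 tall.
The bottom-left point is one-third across and two-thirds down:
x = 1 × 6537.6/3 ≈ 2179; y = 2 × 8140.8/3 ≈ 5427.

x = 2179 px, y = 5427 px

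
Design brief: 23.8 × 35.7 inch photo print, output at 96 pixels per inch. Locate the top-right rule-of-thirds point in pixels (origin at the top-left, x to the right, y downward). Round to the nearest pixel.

(1523, 1142)

In pixels the canvas is 23.8 × 96 = 2284.8 wide and 35.7 × 96 = 3427.2 tall.
The top-right point is two-thirds across and one-third down:
x = 2 × 2284.8/3 ≈ 1523; y = 1 × 3427.2/3 ≈ 1142.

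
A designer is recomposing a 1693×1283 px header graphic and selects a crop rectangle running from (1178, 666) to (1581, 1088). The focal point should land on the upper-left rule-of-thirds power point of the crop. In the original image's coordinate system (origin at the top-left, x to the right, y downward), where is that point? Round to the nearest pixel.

Crop width = 1581 − 1178 = 403 px; one third is 134.33 px.
Crop height = 1088 − 666 = 422 px; one third is 140.67 px.
The upper-left point is one-third across and one-third down within the crop:
x = 1178 + 1 × 134.33 ≈ 1312; y = 666 + 1 × 140.67 ≈ 807.

(1312, 807)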